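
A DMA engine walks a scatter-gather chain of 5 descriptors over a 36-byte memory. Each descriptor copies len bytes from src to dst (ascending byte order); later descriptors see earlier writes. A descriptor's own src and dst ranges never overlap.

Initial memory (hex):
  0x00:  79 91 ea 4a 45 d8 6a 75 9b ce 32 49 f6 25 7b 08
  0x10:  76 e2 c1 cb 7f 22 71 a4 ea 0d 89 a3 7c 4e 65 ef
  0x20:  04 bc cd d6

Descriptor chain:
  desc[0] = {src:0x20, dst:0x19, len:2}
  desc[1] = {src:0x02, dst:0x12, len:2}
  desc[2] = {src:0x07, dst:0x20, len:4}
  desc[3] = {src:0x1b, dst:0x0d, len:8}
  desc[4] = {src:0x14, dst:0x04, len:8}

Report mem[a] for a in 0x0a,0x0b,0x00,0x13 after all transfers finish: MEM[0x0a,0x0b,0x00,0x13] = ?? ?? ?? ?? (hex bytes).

MEM[0x0a,0x0b,0x00,0x13] = bc a3 79 9b

#0 dst[0x19+2] := {0x04,0xbc}
#1 dst[0x12+2] := {0xea,0x4a}
#2 dst[0x20+4] := {0x75,0x9b,0xce,0x32}
#3 dst[0x0d+8] := {0xa3,0x7c,0x4e,0x65,0xef,0x75,0x9b,0xce}
#4 dst[0x04+8] := {0xce,0x22,0x71,0xa4,0xea,0x04,0xbc,0xa3}
query mem[0x0a]=0xbc, mem[0x0b]=0xa3, mem[0x00]=0x79, mem[0x13]=0x9b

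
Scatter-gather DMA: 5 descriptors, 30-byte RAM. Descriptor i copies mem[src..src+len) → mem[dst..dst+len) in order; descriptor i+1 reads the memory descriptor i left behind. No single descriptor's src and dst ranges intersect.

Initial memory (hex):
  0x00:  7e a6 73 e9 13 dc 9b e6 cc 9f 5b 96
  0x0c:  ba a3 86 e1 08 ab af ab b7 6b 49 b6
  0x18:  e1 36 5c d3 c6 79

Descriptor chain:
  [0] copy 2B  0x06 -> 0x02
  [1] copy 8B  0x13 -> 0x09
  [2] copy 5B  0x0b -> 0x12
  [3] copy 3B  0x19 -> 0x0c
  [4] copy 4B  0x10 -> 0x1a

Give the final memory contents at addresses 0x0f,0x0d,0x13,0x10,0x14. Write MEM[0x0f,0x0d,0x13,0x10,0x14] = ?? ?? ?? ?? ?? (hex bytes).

  after D0: wrote 2B at 0x02 = 9be6
  after D1: wrote 8B at 0x09 = abb76b49b6e1365c
  after D2: wrote 5B at 0x12 = 6b49b6e136
  after D3: wrote 3B at 0x0c = 365cd3
  after D4: wrote 4B at 0x1a = 5cab6b49
query mem[0x0f]=0x36, mem[0x0d]=0x5c, mem[0x13]=0x49, mem[0x10]=0x5c, mem[0x14]=0xb6

MEM[0x0f,0x0d,0x13,0x10,0x14] = 36 5c 49 5c b6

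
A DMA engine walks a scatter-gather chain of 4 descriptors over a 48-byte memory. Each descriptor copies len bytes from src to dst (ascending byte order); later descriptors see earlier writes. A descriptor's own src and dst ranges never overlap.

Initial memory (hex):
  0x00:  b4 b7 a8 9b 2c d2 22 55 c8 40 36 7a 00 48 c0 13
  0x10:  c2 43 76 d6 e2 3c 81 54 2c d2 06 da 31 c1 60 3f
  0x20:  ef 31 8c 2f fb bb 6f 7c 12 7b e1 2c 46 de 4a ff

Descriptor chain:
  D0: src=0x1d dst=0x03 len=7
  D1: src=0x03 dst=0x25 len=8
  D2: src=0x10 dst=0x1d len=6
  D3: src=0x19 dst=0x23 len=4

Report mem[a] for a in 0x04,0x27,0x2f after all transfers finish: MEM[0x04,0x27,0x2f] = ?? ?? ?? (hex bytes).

MEM[0x04,0x27,0x2f] = 60 3f ff

  after D0: wrote 7B at 0x03 = c1603fef318c2f
  after D1: wrote 8B at 0x25 = c1603fef318c2f36
  after D2: wrote 6B at 0x1d = c24376d6e23c
  after D3: wrote 4B at 0x23 = d206da31
query mem[0x04]=0x60, mem[0x27]=0x3f, mem[0x2f]=0xff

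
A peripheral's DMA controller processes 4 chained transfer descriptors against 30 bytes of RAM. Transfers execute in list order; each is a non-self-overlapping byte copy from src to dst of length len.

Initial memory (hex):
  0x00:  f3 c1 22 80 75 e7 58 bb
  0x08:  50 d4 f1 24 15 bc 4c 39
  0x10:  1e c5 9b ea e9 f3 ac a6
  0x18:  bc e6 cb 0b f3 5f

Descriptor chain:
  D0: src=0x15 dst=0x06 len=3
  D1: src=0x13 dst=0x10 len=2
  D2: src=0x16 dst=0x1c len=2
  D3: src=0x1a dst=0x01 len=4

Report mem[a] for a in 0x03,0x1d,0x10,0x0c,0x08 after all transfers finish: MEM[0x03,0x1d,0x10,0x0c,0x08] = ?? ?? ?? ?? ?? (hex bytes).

MEM[0x03,0x1d,0x10,0x0c,0x08] = ac a6 ea 15 a6

  after D0: wrote 3B at 0x06 = f3aca6
  after D1: wrote 2B at 0x10 = eae9
  after D2: wrote 2B at 0x1c = aca6
  after D3: wrote 4B at 0x01 = cb0baca6
query mem[0x03]=0xac, mem[0x1d]=0xa6, mem[0x10]=0xea, mem[0x0c]=0x15, mem[0x08]=0xa6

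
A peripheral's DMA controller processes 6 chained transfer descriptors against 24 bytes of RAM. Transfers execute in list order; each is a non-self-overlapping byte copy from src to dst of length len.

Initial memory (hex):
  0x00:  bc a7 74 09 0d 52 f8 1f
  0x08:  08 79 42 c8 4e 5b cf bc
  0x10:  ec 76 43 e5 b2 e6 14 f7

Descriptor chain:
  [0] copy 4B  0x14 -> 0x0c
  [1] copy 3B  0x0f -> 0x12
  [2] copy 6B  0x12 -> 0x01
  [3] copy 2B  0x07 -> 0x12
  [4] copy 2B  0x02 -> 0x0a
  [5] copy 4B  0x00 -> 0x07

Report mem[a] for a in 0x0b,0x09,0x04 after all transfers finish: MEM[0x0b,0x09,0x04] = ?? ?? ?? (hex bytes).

[0] 0x14->0x0c len=4 : b2 e6 14 f7
[1] 0x0f->0x12 len=3 : f7 ec 76
[2] 0x12->0x01 len=6 : f7 ec 76 e6 14 f7
[3] 0x07->0x12 len=2 : 1f 08
[4] 0x02->0x0a len=2 : ec 76
[5] 0x00->0x07 len=4 : bc f7 ec 76
query mem[0x0b]=0x76, mem[0x09]=0xec, mem[0x04]=0xe6

MEM[0x0b,0x09,0x04] = 76 ec e6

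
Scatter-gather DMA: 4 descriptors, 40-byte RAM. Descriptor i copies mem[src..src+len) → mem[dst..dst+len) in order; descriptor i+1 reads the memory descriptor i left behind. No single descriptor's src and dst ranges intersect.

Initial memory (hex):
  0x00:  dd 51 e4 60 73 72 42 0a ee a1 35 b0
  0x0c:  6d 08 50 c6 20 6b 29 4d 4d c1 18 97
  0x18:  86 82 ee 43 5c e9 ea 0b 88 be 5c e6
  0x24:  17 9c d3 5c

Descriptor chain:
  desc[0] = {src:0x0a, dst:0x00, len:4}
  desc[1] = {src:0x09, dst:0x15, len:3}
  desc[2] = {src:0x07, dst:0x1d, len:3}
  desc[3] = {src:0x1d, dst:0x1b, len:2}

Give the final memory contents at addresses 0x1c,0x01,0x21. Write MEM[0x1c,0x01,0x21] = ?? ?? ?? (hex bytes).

D0: mem[0x00..0x03] <- [35 b0 6d 08]
D1: mem[0x15..0x17] <- [a1 35 b0]
D2: mem[0x1d..0x1f] <- [0a ee a1]
D3: mem[0x1b..0x1c] <- [0a ee]
query mem[0x1c]=0xee, mem[0x01]=0xb0, mem[0x21]=0xbe

MEM[0x1c,0x01,0x21] = ee b0 be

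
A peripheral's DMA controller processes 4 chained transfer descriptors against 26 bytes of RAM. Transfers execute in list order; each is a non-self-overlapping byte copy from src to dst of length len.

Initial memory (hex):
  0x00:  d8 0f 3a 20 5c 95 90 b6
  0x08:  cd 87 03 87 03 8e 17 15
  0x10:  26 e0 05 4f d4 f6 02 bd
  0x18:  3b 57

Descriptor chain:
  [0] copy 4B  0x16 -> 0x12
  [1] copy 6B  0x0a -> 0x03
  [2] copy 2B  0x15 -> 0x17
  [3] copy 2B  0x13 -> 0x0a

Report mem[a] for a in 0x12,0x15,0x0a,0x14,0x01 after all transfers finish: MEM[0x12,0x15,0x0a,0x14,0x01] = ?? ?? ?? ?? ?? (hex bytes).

D0: mem[0x12..0x15] <- [02 bd 3b 57]
D1: mem[0x03..0x08] <- [03 87 03 8e 17 15]
D2: mem[0x17..0x18] <- [57 02]
D3: mem[0x0a..0x0b] <- [bd 3b]
query mem[0x12]=0x02, mem[0x15]=0x57, mem[0x0a]=0xbd, mem[0x14]=0x3b, mem[0x01]=0x0f

MEM[0x12,0x15,0x0a,0x14,0x01] = 02 57 bd 3b 0f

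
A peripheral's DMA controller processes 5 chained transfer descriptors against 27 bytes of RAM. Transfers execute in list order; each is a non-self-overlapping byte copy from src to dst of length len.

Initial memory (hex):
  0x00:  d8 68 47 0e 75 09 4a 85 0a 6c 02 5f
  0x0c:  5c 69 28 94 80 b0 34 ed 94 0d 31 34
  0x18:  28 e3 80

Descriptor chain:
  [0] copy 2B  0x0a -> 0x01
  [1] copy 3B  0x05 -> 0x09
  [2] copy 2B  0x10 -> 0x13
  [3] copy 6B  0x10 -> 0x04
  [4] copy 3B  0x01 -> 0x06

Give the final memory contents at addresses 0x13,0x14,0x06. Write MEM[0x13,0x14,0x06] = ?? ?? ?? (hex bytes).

[0] 0x0a->0x01 len=2 : 02 5f
[1] 0x05->0x09 len=3 : 09 4a 85
[2] 0x10->0x13 len=2 : 80 b0
[3] 0x10->0x04 len=6 : 80 b0 34 80 b0 0d
[4] 0x01->0x06 len=3 : 02 5f 0e
query mem[0x13]=0x80, mem[0x14]=0xb0, mem[0x06]=0x02

MEM[0x13,0x14,0x06] = 80 b0 02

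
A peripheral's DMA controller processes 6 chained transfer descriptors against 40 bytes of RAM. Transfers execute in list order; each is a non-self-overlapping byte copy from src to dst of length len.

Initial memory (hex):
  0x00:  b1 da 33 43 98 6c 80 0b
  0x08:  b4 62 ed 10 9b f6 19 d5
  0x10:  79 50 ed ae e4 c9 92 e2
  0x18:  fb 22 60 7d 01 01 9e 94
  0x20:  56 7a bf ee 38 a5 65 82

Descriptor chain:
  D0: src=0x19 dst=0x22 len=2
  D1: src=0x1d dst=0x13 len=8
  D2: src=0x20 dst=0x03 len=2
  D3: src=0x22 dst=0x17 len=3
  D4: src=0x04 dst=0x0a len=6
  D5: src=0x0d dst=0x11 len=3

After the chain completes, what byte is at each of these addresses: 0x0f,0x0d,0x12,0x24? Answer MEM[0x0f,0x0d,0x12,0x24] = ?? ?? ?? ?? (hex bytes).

MEM[0x0f,0x0d,0x12,0x24] = 62 0b b4 38

  after D0: wrote 2B at 0x22 = 2260
  after D1: wrote 8B at 0x13 = 019e94567a226038
  after D2: wrote 2B at 0x03 = 567a
  after D3: wrote 3B at 0x17 = 226038
  after D4: wrote 6B at 0x0a = 7a6c800bb462
  after D5: wrote 3B at 0x11 = 0bb462
query mem[0x0f]=0x62, mem[0x0d]=0x0b, mem[0x12]=0xb4, mem[0x24]=0x38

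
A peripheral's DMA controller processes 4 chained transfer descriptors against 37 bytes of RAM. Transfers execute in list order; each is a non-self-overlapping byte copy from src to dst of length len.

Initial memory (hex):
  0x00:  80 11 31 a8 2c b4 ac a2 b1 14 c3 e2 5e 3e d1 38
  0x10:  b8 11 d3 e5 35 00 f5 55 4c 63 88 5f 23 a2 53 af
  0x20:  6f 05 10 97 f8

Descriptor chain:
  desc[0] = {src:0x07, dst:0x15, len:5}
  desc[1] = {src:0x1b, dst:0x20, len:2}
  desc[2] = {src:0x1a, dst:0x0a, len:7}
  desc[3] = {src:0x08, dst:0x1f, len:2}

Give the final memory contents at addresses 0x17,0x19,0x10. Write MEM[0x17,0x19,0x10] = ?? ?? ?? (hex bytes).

MEM[0x17,0x19,0x10] = 14 e2 5f

#0 dst[0x15+5] := {0xa2,0xb1,0x14,0xc3,0xe2}
#1 dst[0x20+2] := {0x5f,0x23}
#2 dst[0x0a+7] := {0x88,0x5f,0x23,0xa2,0x53,0xaf,0x5f}
#3 dst[0x1f+2] := {0xb1,0x14}
query mem[0x17]=0x14, mem[0x19]=0xe2, mem[0x10]=0x5f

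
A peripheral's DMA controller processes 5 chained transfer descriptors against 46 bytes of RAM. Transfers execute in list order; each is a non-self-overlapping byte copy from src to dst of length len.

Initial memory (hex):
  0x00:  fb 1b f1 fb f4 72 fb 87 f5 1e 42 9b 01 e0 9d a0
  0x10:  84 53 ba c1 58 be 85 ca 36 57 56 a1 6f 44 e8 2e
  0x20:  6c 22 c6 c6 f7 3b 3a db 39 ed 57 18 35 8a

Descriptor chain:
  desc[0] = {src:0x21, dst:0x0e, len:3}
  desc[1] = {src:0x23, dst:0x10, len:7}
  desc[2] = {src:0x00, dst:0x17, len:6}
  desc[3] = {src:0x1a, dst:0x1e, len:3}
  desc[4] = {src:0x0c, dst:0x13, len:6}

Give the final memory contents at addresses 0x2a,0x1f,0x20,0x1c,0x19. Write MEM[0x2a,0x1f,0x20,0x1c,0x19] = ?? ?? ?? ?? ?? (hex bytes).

MEM[0x2a,0x1f,0x20,0x1c,0x19] = 57 f4 72 72 f1

  after D0: wrote 3B at 0x0e = 22c6c6
  after D1: wrote 7B at 0x10 = c6f73b3adb39ed
  after D2: wrote 6B at 0x17 = fb1bf1fbf472
  after D3: wrote 3B at 0x1e = fbf472
  after D4: wrote 6B at 0x13 = 01e022c6c6f7
query mem[0x2a]=0x57, mem[0x1f]=0xf4, mem[0x20]=0x72, mem[0x1c]=0x72, mem[0x19]=0xf1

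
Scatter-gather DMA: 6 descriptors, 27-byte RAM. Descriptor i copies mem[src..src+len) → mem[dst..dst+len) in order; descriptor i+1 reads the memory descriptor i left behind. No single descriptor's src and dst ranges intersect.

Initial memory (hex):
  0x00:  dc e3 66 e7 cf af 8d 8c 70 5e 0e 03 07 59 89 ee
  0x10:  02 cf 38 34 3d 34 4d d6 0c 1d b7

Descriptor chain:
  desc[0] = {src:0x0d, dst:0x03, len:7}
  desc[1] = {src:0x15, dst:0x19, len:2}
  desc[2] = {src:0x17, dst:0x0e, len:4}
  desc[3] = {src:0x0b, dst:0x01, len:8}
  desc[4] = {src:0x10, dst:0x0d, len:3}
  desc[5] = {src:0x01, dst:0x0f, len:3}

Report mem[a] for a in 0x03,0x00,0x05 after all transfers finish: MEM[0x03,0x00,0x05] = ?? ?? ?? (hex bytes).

MEM[0x03,0x00,0x05] = 59 dc 0c

[0] 0x0d->0x03 len=7 : 59 89 ee 02 cf 38 34
[1] 0x15->0x19 len=2 : 34 4d
[2] 0x17->0x0e len=4 : d6 0c 34 4d
[3] 0x0b->0x01 len=8 : 03 07 59 d6 0c 34 4d 38
[4] 0x10->0x0d len=3 : 34 4d 38
[5] 0x01->0x0f len=3 : 03 07 59
query mem[0x03]=0x59, mem[0x00]=0xdc, mem[0x05]=0x0c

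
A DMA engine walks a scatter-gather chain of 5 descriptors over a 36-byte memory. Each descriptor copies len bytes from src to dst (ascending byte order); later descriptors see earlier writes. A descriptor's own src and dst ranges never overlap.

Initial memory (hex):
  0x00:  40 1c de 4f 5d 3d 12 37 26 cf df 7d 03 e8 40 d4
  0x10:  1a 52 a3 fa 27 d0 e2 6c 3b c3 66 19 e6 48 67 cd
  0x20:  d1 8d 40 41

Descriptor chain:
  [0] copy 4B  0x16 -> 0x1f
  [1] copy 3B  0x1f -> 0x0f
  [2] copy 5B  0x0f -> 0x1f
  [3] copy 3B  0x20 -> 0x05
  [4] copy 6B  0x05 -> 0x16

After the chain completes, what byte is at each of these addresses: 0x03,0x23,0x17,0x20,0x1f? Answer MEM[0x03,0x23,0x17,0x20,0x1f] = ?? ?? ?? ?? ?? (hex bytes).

MEM[0x03,0x23,0x17,0x20,0x1f] = 4f fa 3b 6c e2

[0] 0x16->0x1f len=4 : e2 6c 3b c3
[1] 0x1f->0x0f len=3 : e2 6c 3b
[2] 0x0f->0x1f len=5 : e2 6c 3b a3 fa
[3] 0x20->0x05 len=3 : 6c 3b a3
[4] 0x05->0x16 len=6 : 6c 3b a3 26 cf df
query mem[0x03]=0x4f, mem[0x23]=0xfa, mem[0x17]=0x3b, mem[0x20]=0x6c, mem[0x1f]=0xe2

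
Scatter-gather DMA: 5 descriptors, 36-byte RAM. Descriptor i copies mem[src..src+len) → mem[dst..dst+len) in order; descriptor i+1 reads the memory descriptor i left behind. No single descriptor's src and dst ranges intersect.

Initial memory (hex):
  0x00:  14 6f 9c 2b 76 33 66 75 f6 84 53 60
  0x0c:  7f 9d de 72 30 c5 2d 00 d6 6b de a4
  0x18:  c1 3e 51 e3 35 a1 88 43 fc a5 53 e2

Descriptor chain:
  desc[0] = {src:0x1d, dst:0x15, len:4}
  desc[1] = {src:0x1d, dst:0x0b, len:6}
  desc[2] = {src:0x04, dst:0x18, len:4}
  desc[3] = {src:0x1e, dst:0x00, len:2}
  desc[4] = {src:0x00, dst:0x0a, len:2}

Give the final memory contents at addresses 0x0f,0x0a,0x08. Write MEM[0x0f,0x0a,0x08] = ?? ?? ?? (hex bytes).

MEM[0x0f,0x0a,0x08] = a5 88 f6

#0 dst[0x15+4] := {0xa1,0x88,0x43,0xfc}
#1 dst[0x0b+6] := {0xa1,0x88,0x43,0xfc,0xa5,0x53}
#2 dst[0x18+4] := {0x76,0x33,0x66,0x75}
#3 dst[0x00+2] := {0x88,0x43}
#4 dst[0x0a+2] := {0x88,0x43}
query mem[0x0f]=0xa5, mem[0x0a]=0x88, mem[0x08]=0xf6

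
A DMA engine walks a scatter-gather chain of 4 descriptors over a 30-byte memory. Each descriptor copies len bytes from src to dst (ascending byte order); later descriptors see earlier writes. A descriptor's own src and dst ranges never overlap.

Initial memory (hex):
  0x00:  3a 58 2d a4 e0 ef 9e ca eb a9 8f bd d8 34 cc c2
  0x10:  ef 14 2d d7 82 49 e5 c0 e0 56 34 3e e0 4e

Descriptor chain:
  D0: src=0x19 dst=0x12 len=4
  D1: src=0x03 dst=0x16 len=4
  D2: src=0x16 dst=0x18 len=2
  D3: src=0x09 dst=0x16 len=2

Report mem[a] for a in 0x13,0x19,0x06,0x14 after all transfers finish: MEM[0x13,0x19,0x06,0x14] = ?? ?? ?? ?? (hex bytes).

MEM[0x13,0x19,0x06,0x14] = 34 e0 9e 3e

[0] 0x19->0x12 len=4 : 56 34 3e e0
[1] 0x03->0x16 len=4 : a4 e0 ef 9e
[2] 0x16->0x18 len=2 : a4 e0
[3] 0x09->0x16 len=2 : a9 8f
query mem[0x13]=0x34, mem[0x19]=0xe0, mem[0x06]=0x9e, mem[0x14]=0x3e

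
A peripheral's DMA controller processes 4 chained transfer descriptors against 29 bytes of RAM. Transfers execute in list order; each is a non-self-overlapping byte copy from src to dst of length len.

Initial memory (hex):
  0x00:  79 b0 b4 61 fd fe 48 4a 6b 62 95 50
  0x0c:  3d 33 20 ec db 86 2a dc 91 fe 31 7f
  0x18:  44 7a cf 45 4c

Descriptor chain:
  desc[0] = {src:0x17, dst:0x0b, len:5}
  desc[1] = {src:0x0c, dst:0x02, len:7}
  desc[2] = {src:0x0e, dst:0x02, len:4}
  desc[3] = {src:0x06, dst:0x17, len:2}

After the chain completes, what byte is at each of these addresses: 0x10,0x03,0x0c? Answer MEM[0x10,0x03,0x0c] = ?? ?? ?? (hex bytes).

MEM[0x10,0x03,0x0c] = db 45 44

D0: mem[0x0b..0x0f] <- [7f 44 7a cf 45]
D1: mem[0x02..0x08] <- [44 7a cf 45 db 86 2a]
D2: mem[0x02..0x05] <- [cf 45 db 86]
D3: mem[0x17..0x18] <- [db 86]
query mem[0x10]=0xdb, mem[0x03]=0x45, mem[0x0c]=0x44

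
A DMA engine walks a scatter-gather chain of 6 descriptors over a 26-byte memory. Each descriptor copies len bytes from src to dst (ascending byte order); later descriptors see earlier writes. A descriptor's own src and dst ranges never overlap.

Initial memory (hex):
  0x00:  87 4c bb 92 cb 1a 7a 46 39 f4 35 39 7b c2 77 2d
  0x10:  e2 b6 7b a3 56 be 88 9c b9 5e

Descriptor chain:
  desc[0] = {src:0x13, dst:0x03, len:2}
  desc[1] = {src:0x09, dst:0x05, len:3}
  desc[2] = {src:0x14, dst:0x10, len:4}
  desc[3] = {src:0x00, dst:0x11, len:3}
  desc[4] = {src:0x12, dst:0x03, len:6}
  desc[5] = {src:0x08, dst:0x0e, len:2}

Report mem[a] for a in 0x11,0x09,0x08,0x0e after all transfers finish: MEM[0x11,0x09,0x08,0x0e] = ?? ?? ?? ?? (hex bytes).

MEM[0x11,0x09,0x08,0x0e] = 87 f4 9c 9c

D0: mem[0x03..0x04] <- [a3 56]
D1: mem[0x05..0x07] <- [f4 35 39]
D2: mem[0x10..0x13] <- [56 be 88 9c]
D3: mem[0x11..0x13] <- [87 4c bb]
D4: mem[0x03..0x08] <- [4c bb 56 be 88 9c]
D5: mem[0x0e..0x0f] <- [9c f4]
query mem[0x11]=0x87, mem[0x09]=0xf4, mem[0x08]=0x9c, mem[0x0e]=0x9c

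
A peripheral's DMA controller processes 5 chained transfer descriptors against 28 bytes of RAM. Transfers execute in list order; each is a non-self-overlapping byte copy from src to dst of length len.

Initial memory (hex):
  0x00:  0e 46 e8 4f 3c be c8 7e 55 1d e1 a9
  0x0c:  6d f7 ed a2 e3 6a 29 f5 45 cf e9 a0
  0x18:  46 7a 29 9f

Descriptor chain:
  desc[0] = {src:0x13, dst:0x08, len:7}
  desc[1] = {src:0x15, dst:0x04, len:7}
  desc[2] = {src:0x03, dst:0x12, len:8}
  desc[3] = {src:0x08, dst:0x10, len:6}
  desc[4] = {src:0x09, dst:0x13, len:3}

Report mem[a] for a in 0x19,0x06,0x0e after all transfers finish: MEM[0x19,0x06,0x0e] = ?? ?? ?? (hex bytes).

[0] 0x13->0x08 len=7 : f5 45 cf e9 a0 46 7a
[1] 0x15->0x04 len=7 : cf e9 a0 46 7a 29 9f
[2] 0x03->0x12 len=8 : 4f cf e9 a0 46 7a 29 9f
[3] 0x08->0x10 len=6 : 7a 29 9f e9 a0 46
[4] 0x09->0x13 len=3 : 29 9f e9
query mem[0x19]=0x9f, mem[0x06]=0xa0, mem[0x0e]=0x7a

MEM[0x19,0x06,0x0e] = 9f a0 7a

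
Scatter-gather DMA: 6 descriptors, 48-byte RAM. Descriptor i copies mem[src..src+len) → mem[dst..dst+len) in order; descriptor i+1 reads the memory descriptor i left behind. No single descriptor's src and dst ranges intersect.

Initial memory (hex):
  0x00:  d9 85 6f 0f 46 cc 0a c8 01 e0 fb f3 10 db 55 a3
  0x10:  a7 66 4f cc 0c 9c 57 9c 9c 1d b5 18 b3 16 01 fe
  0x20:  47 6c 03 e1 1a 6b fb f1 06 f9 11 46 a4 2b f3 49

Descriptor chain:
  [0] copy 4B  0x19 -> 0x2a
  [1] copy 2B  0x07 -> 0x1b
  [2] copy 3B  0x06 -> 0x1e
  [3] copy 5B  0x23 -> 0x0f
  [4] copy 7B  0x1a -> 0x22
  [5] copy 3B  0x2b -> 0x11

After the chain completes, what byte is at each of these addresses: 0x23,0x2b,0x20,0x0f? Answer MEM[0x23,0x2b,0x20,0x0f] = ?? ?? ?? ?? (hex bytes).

MEM[0x23,0x2b,0x20,0x0f] = c8 b5 01 e1

#0 dst[0x2a+4] := {0x1d,0xb5,0x18,0xb3}
#1 dst[0x1b+2] := {0xc8,0x01}
#2 dst[0x1e+3] := {0x0a,0xc8,0x01}
#3 dst[0x0f+5] := {0xe1,0x1a,0x6b,0xfb,0xf1}
#4 dst[0x22+7] := {0xb5,0xc8,0x01,0x16,0x0a,0xc8,0x01}
#5 dst[0x11+3] := {0xb5,0x18,0xb3}
query mem[0x23]=0xc8, mem[0x2b]=0xb5, mem[0x20]=0x01, mem[0x0f]=0xe1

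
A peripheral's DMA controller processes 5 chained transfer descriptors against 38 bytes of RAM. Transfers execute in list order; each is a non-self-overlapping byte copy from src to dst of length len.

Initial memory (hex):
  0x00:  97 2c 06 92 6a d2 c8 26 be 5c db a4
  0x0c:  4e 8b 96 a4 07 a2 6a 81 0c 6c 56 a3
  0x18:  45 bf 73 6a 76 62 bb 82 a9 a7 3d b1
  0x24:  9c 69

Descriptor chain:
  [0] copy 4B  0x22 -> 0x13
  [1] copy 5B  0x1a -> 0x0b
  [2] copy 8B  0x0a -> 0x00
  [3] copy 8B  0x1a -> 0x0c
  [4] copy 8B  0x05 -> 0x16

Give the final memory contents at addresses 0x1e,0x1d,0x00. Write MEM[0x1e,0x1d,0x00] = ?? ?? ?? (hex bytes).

MEM[0x1e,0x1d,0x00] = bb 73 db

  after D0: wrote 4B at 0x13 = 3db19c69
  after D1: wrote 5B at 0x0b = 736a7662bb
  after D2: wrote 8B at 0x00 = db736a7662bb07a2
  after D3: wrote 8B at 0x0c = 736a7662bb82a9a7
  after D4: wrote 8B at 0x16 = bb07a2be5cdb7373
query mem[0x1e]=0xbb, mem[0x1d]=0x73, mem[0x00]=0xdb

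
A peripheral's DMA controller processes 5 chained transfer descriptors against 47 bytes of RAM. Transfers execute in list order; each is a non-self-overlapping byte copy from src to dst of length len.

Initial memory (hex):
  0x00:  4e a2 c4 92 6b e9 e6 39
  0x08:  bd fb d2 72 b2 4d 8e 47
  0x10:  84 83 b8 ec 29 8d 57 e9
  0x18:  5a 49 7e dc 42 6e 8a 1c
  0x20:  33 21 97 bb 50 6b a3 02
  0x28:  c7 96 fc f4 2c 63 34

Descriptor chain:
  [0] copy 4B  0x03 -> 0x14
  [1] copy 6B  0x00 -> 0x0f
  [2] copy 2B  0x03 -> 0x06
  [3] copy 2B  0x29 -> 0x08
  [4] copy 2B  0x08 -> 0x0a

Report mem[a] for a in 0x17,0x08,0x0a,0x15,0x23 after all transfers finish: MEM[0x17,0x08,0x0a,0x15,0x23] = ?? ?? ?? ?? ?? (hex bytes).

MEM[0x17,0x08,0x0a,0x15,0x23] = e6 96 96 6b bb

D0: mem[0x14..0x17] <- [92 6b e9 e6]
D1: mem[0x0f..0x14] <- [4e a2 c4 92 6b e9]
D2: mem[0x06..0x07] <- [92 6b]
D3: mem[0x08..0x09] <- [96 fc]
D4: mem[0x0a..0x0b] <- [96 fc]
query mem[0x17]=0xe6, mem[0x08]=0x96, mem[0x0a]=0x96, mem[0x15]=0x6b, mem[0x23]=0xbb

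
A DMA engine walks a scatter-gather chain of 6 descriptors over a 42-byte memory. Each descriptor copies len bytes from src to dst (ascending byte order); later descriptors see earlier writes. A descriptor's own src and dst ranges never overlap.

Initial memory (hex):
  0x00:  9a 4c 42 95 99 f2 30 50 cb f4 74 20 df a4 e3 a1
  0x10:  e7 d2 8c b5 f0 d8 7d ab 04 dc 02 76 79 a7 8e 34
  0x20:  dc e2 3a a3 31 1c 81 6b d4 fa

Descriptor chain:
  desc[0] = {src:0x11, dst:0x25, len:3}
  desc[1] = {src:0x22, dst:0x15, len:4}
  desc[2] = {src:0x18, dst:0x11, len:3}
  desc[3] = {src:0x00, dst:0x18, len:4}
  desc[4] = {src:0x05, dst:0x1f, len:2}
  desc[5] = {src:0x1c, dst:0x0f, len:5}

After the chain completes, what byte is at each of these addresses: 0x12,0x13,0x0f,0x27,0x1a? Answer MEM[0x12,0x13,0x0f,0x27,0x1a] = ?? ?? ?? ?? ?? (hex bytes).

MEM[0x12,0x13,0x0f,0x27,0x1a] = f2 30 79 b5 42

D0: mem[0x25..0x27] <- [d2 8c b5]
D1: mem[0x15..0x18] <- [3a a3 31 d2]
D2: mem[0x11..0x13] <- [d2 dc 02]
D3: mem[0x18..0x1b] <- [9a 4c 42 95]
D4: mem[0x1f..0x20] <- [f2 30]
D5: mem[0x0f..0x13] <- [79 a7 8e f2 30]
query mem[0x12]=0xf2, mem[0x13]=0x30, mem[0x0f]=0x79, mem[0x27]=0xb5, mem[0x1a]=0x42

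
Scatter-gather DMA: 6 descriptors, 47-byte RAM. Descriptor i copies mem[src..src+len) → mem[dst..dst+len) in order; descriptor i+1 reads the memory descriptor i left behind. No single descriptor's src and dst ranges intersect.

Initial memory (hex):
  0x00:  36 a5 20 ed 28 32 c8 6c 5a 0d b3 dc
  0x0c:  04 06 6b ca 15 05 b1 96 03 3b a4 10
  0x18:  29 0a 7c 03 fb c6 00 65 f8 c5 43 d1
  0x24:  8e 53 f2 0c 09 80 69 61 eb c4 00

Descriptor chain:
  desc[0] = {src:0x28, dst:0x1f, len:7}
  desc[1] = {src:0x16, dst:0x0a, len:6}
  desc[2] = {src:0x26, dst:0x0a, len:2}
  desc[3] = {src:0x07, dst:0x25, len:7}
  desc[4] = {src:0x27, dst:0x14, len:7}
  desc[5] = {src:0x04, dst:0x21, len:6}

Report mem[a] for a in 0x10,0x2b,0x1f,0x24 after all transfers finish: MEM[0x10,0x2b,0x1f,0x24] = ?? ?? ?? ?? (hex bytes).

MEM[0x10,0x2b,0x1f,0x24] = 15 0a 09 6c

D0: mem[0x1f..0x25] <- [09 80 69 61 eb c4 00]
D1: mem[0x0a..0x0f] <- [a4 10 29 0a 7c 03]
D2: mem[0x0a..0x0b] <- [f2 0c]
D3: mem[0x25..0x2b] <- [6c 5a 0d f2 0c 29 0a]
D4: mem[0x14..0x1a] <- [0d f2 0c 29 0a eb c4]
D5: mem[0x21..0x26] <- [28 32 c8 6c 5a 0d]
query mem[0x10]=0x15, mem[0x2b]=0x0a, mem[0x1f]=0x09, mem[0x24]=0x6c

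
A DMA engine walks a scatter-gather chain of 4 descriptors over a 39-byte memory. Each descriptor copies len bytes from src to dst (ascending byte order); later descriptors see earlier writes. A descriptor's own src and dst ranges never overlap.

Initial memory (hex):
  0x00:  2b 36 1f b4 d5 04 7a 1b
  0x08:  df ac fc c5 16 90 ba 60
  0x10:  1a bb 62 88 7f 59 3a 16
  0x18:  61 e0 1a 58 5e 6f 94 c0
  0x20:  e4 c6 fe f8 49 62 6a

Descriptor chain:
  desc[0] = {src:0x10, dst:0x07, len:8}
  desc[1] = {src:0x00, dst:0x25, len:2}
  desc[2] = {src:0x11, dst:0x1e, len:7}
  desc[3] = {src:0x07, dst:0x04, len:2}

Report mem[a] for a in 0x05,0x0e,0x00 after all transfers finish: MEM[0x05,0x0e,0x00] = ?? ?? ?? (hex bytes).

[0] 0x10->0x07 len=8 : 1a bb 62 88 7f 59 3a 16
[1] 0x00->0x25 len=2 : 2b 36
[2] 0x11->0x1e len=7 : bb 62 88 7f 59 3a 16
[3] 0x07->0x04 len=2 : 1a bb
query mem[0x05]=0xbb, mem[0x0e]=0x16, mem[0x00]=0x2b

MEM[0x05,0x0e,0x00] = bb 16 2b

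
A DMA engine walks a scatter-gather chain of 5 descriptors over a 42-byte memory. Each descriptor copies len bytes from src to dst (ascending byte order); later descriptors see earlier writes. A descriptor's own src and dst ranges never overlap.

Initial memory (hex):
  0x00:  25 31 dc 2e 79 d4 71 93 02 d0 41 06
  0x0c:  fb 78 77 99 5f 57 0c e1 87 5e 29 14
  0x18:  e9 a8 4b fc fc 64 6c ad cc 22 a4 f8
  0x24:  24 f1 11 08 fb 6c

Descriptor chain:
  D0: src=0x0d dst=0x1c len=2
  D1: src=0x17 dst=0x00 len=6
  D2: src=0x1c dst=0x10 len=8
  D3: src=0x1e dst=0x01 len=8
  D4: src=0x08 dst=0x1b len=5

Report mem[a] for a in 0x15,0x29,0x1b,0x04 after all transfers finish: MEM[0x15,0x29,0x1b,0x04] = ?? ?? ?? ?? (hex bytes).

#0 dst[0x1c+2] := {0x78,0x77}
#1 dst[0x00+6] := {0x14,0xe9,0xa8,0x4b,0xfc,0x78}
#2 dst[0x10+8] := {0x78,0x77,0x6c,0xad,0xcc,0x22,0xa4,0xf8}
#3 dst[0x01+8] := {0x6c,0xad,0xcc,0x22,0xa4,0xf8,0x24,0xf1}
#4 dst[0x1b+5] := {0xf1,0xd0,0x41,0x06,0xfb}
query mem[0x15]=0x22, mem[0x29]=0x6c, mem[0x1b]=0xf1, mem[0x04]=0x22

MEM[0x15,0x29,0x1b,0x04] = 22 6c f1 22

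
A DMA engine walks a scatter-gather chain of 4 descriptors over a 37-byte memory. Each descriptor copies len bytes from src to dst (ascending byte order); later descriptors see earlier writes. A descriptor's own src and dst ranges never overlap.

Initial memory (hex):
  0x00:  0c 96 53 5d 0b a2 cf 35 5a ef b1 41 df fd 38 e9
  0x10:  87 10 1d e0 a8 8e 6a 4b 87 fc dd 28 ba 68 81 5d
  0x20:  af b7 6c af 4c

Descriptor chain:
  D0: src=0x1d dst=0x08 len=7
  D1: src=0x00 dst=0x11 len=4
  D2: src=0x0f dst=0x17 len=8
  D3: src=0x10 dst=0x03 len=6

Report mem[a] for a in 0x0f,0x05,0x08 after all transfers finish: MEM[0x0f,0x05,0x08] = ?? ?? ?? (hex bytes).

#0 dst[0x08+7] := {0x68,0x81,0x5d,0xaf,0xb7,0x6c,0xaf}
#1 dst[0x11+4] := {0x0c,0x96,0x53,0x5d}
#2 dst[0x17+8] := {0xe9,0x87,0x0c,0x96,0x53,0x5d,0x8e,0x6a}
#3 dst[0x03+6] := {0x87,0x0c,0x96,0x53,0x5d,0x8e}
query mem[0x0f]=0xe9, mem[0x05]=0x96, mem[0x08]=0x8e

MEM[0x0f,0x05,0x08] = e9 96 8e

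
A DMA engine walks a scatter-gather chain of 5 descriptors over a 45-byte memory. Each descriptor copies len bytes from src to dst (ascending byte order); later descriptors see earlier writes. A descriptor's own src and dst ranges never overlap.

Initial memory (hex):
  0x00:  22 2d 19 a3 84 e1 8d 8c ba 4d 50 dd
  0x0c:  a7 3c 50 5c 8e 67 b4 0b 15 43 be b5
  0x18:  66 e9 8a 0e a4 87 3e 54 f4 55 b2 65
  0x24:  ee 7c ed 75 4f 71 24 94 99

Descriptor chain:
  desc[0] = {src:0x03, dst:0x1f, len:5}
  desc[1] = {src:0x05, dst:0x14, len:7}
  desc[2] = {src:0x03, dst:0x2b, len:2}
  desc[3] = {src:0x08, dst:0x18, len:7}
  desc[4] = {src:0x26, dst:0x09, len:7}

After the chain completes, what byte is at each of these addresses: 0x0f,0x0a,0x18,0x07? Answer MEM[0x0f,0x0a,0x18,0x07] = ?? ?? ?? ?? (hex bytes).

  after D0: wrote 5B at 0x1f = a384e18d8c
  after D1: wrote 7B at 0x14 = e18d8cba4d50dd
  after D2: wrote 2B at 0x2b = a384
  after D3: wrote 7B at 0x18 = ba4d50dda73c50
  after D4: wrote 7B at 0x09 = ed754f7124a384
query mem[0x0f]=0x84, mem[0x0a]=0x75, mem[0x18]=0xba, mem[0x07]=0x8c

MEM[0x0f,0x0a,0x18,0x07] = 84 75 ba 8c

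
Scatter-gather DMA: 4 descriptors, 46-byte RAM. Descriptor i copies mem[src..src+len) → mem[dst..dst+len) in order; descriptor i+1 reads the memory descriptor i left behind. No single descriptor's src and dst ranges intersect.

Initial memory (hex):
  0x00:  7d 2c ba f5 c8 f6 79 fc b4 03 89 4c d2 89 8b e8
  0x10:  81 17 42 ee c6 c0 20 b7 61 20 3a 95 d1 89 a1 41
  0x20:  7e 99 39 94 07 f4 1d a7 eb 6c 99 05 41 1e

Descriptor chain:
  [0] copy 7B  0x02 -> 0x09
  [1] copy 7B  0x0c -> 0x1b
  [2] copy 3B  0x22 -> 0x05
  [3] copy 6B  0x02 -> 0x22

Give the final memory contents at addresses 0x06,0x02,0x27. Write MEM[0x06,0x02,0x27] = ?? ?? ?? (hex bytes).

D0: mem[0x09..0x0f] <- [ba f5 c8 f6 79 fc b4]
D1: mem[0x1b..0x21] <- [f6 79 fc b4 81 17 42]
D2: mem[0x05..0x07] <- [39 94 07]
D3: mem[0x22..0x27] <- [ba f5 c8 39 94 07]
query mem[0x06]=0x94, mem[0x02]=0xba, mem[0x27]=0x07

MEM[0x06,0x02,0x27] = 94 ba 07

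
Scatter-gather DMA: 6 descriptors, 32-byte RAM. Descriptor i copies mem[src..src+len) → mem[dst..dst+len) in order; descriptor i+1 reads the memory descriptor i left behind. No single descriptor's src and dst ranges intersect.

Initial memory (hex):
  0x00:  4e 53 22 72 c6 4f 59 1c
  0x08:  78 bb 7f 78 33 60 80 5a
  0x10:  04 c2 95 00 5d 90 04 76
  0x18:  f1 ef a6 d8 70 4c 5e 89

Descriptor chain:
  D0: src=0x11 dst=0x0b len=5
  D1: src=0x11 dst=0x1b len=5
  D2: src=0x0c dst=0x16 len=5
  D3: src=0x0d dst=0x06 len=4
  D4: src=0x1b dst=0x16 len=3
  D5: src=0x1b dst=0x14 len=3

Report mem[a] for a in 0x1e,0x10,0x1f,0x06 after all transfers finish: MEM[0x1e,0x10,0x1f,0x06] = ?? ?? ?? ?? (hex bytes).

MEM[0x1e,0x10,0x1f,0x06] = 5d 04 90 00

[0] 0x11->0x0b len=5 : c2 95 00 5d 90
[1] 0x11->0x1b len=5 : c2 95 00 5d 90
[2] 0x0c->0x16 len=5 : 95 00 5d 90 04
[3] 0x0d->0x06 len=4 : 00 5d 90 04
[4] 0x1b->0x16 len=3 : c2 95 00
[5] 0x1b->0x14 len=3 : c2 95 00
query mem[0x1e]=0x5d, mem[0x10]=0x04, mem[0x1f]=0x90, mem[0x06]=0x00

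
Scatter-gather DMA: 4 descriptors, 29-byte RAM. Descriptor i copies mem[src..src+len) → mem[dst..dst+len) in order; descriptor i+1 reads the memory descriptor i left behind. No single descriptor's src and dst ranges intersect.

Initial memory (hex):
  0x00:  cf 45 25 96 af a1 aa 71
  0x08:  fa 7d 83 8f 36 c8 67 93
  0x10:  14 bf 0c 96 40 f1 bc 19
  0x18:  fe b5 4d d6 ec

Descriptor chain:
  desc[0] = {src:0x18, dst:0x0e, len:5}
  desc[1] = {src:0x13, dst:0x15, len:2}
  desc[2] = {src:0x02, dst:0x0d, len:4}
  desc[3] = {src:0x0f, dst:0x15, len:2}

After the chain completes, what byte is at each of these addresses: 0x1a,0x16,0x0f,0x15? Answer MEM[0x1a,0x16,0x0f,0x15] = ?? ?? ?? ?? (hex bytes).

[0] 0x18->0x0e len=5 : fe b5 4d d6 ec
[1] 0x13->0x15 len=2 : 96 40
[2] 0x02->0x0d len=4 : 25 96 af a1
[3] 0x0f->0x15 len=2 : af a1
query mem[0x1a]=0x4d, mem[0x16]=0xa1, mem[0x0f]=0xaf, mem[0x15]=0xaf

MEM[0x1a,0x16,0x0f,0x15] = 4d a1 af af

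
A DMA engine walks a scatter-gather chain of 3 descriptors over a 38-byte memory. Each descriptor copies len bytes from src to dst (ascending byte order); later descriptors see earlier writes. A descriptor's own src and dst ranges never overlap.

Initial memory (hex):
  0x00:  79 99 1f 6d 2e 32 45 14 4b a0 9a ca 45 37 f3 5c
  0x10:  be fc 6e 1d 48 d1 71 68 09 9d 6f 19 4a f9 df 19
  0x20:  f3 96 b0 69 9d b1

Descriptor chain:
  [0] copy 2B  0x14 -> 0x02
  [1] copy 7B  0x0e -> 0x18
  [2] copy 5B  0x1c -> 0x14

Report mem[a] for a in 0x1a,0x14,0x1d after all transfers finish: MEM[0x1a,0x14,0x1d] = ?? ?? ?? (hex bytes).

MEM[0x1a,0x14,0x1d] = be 6e 1d

[0] 0x14->0x02 len=2 : 48 d1
[1] 0x0e->0x18 len=7 : f3 5c be fc 6e 1d 48
[2] 0x1c->0x14 len=5 : 6e 1d 48 19 f3
query mem[0x1a]=0xbe, mem[0x14]=0x6e, mem[0x1d]=0x1d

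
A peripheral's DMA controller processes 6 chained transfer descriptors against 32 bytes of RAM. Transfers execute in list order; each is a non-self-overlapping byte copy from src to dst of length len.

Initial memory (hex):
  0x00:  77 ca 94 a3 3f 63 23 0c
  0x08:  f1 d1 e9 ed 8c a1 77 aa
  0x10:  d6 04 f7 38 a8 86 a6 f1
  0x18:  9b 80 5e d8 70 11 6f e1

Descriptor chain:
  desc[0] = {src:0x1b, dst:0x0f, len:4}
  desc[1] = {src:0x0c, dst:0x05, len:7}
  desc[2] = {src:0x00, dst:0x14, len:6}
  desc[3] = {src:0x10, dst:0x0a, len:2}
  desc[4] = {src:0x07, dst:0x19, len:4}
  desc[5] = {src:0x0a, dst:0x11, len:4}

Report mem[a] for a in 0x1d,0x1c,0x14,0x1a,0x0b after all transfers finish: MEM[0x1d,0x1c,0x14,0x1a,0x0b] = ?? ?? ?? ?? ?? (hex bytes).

MEM[0x1d,0x1c,0x14,0x1a,0x0b] = 11 70 a1 d8 11

D0: mem[0x0f..0x12] <- [d8 70 11 6f]
D1: mem[0x05..0x0b] <- [8c a1 77 d8 70 11 6f]
D2: mem[0x14..0x19] <- [77 ca 94 a3 3f 8c]
D3: mem[0x0a..0x0b] <- [70 11]
D4: mem[0x19..0x1c] <- [77 d8 70 70]
D5: mem[0x11..0x14] <- [70 11 8c a1]
query mem[0x1d]=0x11, mem[0x1c]=0x70, mem[0x14]=0xa1, mem[0x1a]=0xd8, mem[0x0b]=0x11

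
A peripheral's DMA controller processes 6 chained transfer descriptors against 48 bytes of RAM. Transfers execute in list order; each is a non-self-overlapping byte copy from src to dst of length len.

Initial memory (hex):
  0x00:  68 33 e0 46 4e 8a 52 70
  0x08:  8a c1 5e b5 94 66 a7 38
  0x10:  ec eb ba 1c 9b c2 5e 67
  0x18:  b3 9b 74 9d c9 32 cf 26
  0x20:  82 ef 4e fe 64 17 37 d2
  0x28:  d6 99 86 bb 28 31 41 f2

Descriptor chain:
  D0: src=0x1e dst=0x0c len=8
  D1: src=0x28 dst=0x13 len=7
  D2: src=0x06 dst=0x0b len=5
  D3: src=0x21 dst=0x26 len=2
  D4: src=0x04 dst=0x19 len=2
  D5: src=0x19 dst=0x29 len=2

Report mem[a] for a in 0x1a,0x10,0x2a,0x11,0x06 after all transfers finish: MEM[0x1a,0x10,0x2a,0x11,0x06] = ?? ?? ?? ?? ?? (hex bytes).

[0] 0x1e->0x0c len=8 : cf 26 82 ef 4e fe 64 17
[1] 0x28->0x13 len=7 : d6 99 86 bb 28 31 41
[2] 0x06->0x0b len=5 : 52 70 8a c1 5e
[3] 0x21->0x26 len=2 : ef 4e
[4] 0x04->0x19 len=2 : 4e 8a
[5] 0x19->0x29 len=2 : 4e 8a
query mem[0x1a]=0x8a, mem[0x10]=0x4e, mem[0x2a]=0x8a, mem[0x11]=0xfe, mem[0x06]=0x52

MEM[0x1a,0x10,0x2a,0x11,0x06] = 8a 4e 8a fe 52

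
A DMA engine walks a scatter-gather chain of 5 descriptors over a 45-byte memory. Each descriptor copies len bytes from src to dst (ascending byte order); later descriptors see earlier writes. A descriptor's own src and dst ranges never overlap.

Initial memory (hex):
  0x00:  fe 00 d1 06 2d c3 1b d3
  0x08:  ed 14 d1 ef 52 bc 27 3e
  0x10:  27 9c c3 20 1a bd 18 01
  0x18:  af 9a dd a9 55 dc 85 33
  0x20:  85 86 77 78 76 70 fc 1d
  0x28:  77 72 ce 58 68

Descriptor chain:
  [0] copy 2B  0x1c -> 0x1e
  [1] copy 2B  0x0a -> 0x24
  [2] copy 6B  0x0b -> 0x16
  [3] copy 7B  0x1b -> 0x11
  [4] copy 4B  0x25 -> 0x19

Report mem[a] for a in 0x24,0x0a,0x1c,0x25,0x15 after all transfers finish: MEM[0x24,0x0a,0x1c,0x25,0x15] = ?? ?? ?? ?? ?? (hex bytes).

MEM[0x24,0x0a,0x1c,0x25,0x15] = d1 d1 77 ef dc

  after D0: wrote 2B at 0x1e = 55dc
  after D1: wrote 2B at 0x24 = d1ef
  after D2: wrote 6B at 0x16 = ef52bc273e27
  after D3: wrote 7B at 0x11 = 2755dc55dc8586
  after D4: wrote 4B at 0x19 = effc1d77
query mem[0x24]=0xd1, mem[0x0a]=0xd1, mem[0x1c]=0x77, mem[0x25]=0xef, mem[0x15]=0xdc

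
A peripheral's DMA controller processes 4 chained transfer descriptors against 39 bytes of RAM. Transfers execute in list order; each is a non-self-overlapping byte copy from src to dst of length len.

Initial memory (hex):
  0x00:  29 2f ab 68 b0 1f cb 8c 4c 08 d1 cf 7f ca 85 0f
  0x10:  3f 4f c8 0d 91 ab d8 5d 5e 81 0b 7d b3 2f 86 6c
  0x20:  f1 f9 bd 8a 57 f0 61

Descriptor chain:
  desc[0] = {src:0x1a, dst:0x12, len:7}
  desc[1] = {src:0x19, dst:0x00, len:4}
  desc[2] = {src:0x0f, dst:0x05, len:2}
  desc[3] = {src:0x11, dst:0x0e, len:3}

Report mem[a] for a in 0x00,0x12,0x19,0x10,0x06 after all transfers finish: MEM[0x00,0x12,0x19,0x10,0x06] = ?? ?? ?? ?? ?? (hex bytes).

D0: mem[0x12..0x18] <- [0b 7d b3 2f 86 6c f1]
D1: mem[0x00..0x03] <- [81 0b 7d b3]
D2: mem[0x05..0x06] <- [0f 3f]
D3: mem[0x0e..0x10] <- [4f 0b 7d]
query mem[0x00]=0x81, mem[0x12]=0x0b, mem[0x19]=0x81, mem[0x10]=0x7d, mem[0x06]=0x3f

MEM[0x00,0x12,0x19,0x10,0x06] = 81 0b 81 7d 3f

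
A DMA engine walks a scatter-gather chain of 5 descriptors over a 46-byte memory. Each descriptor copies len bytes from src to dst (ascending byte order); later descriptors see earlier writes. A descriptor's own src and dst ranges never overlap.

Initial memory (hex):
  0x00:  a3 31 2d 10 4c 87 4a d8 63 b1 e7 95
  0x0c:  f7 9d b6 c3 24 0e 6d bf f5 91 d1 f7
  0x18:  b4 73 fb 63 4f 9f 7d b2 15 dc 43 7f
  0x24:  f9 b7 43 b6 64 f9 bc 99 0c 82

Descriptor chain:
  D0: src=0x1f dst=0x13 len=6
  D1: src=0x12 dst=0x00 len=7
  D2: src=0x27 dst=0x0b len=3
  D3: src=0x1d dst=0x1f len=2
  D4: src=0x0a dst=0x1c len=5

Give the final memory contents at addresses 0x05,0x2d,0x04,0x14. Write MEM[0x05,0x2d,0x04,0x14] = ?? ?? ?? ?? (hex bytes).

#0 dst[0x13+6] := {0xb2,0x15,0xdc,0x43,0x7f,0xf9}
#1 dst[0x00+7] := {0x6d,0xb2,0x15,0xdc,0x43,0x7f,0xf9}
#2 dst[0x0b+3] := {0xb6,0x64,0xf9}
#3 dst[0x1f+2] := {0x9f,0x7d}
#4 dst[0x1c+5] := {0xe7,0xb6,0x64,0xf9,0xb6}
query mem[0x05]=0x7f, mem[0x2d]=0x82, mem[0x04]=0x43, mem[0x14]=0x15

MEM[0x05,0x2d,0x04,0x14] = 7f 82 43 15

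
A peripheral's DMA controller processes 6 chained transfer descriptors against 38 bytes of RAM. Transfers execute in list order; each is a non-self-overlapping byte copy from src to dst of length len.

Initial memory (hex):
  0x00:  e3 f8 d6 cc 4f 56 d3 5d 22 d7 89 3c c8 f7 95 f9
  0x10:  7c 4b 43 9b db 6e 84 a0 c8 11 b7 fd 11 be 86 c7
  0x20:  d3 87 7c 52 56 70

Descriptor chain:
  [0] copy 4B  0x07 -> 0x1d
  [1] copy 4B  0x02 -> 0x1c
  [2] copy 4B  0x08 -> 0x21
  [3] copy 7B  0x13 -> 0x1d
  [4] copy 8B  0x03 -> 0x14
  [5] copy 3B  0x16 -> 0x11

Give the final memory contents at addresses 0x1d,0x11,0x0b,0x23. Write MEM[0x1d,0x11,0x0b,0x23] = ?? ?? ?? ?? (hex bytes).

#0 dst[0x1d+4] := {0x5d,0x22,0xd7,0x89}
#1 dst[0x1c+4] := {0xd6,0xcc,0x4f,0x56}
#2 dst[0x21+4] := {0x22,0xd7,0x89,0x3c}
#3 dst[0x1d+7] := {0x9b,0xdb,0x6e,0x84,0xa0,0xc8,0x11}
#4 dst[0x14+8] := {0xcc,0x4f,0x56,0xd3,0x5d,0x22,0xd7,0x89}
#5 dst[0x11+3] := {0x56,0xd3,0x5d}
query mem[0x1d]=0x9b, mem[0x11]=0x56, mem[0x0b]=0x3c, mem[0x23]=0x11

MEM[0x1d,0x11,0x0b,0x23] = 9b 56 3c 11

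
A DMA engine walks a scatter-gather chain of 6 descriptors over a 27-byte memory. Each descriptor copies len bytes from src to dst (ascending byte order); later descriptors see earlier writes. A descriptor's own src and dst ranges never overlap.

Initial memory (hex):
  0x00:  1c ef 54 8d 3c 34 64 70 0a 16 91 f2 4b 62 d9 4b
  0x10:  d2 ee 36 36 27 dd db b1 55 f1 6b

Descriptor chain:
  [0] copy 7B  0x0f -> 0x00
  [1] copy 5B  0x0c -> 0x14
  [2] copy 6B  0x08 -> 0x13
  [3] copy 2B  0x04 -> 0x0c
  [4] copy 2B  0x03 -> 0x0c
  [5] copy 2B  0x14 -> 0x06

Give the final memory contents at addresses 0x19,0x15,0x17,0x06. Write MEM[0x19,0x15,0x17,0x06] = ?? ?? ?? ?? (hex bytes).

MEM[0x19,0x15,0x17,0x06] = f1 91 4b 16

#0 dst[0x00+7] := {0x4b,0xd2,0xee,0x36,0x36,0x27,0xdd}
#1 dst[0x14+5] := {0x4b,0x62,0xd9,0x4b,0xd2}
#2 dst[0x13+6] := {0x0a,0x16,0x91,0xf2,0x4b,0x62}
#3 dst[0x0c+2] := {0x36,0x27}
#4 dst[0x0c+2] := {0x36,0x36}
#5 dst[0x06+2] := {0x16,0x91}
query mem[0x19]=0xf1, mem[0x15]=0x91, mem[0x17]=0x4b, mem[0x06]=0x16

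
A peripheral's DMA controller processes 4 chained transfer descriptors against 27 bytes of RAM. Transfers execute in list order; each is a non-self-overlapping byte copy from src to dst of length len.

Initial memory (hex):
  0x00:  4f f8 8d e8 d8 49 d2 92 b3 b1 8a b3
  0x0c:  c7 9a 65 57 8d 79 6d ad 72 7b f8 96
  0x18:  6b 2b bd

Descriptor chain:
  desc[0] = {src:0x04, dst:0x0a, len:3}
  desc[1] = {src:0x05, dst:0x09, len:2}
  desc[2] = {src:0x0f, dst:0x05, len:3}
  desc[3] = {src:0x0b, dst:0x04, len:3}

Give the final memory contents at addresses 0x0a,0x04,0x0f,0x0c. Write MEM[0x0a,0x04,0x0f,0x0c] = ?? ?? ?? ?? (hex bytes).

  after D0: wrote 3B at 0x0a = d849d2
  after D1: wrote 2B at 0x09 = 49d2
  after D2: wrote 3B at 0x05 = 578d79
  after D3: wrote 3B at 0x04 = 49d29a
query mem[0x0a]=0xd2, mem[0x04]=0x49, mem[0x0f]=0x57, mem[0x0c]=0xd2

MEM[0x0a,0x04,0x0f,0x0c] = d2 49 57 d2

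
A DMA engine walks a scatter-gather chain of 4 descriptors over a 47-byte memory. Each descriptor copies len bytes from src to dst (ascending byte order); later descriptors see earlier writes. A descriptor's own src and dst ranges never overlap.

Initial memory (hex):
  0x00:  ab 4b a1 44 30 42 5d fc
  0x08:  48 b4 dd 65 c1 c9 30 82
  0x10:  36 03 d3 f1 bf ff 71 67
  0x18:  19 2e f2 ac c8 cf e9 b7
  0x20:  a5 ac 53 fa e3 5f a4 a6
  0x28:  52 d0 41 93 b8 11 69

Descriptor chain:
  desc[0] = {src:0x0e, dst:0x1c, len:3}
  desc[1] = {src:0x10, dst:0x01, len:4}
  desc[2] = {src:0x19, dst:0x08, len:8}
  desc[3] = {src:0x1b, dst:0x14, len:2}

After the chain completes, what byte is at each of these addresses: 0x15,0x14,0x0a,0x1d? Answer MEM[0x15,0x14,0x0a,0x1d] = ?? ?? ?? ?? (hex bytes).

D0: mem[0x1c..0x1e] <- [30 82 36]
D1: mem[0x01..0x04] <- [36 03 d3 f1]
D2: mem[0x08..0x0f] <- [2e f2 ac 30 82 36 b7 a5]
D3: mem[0x14..0x15] <- [ac 30]
query mem[0x15]=0x30, mem[0x14]=0xac, mem[0x0a]=0xac, mem[0x1d]=0x82

MEM[0x15,0x14,0x0a,0x1d] = 30 ac ac 82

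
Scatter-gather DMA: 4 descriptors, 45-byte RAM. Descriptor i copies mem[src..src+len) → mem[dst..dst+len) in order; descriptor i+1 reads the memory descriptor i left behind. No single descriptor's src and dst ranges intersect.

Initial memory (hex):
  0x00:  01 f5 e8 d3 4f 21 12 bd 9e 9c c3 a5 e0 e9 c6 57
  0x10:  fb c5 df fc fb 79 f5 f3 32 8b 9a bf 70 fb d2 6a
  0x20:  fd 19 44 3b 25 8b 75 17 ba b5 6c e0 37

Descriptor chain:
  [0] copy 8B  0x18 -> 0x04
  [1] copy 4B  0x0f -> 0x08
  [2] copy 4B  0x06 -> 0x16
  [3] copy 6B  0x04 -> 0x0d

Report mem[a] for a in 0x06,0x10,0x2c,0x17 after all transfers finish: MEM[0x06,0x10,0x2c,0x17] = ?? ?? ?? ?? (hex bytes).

MEM[0x06,0x10,0x2c,0x17] = 9a bf 37 bf

[0] 0x18->0x04 len=8 : 32 8b 9a bf 70 fb d2 6a
[1] 0x0f->0x08 len=4 : 57 fb c5 df
[2] 0x06->0x16 len=4 : 9a bf 57 fb
[3] 0x04->0x0d len=6 : 32 8b 9a bf 57 fb
query mem[0x06]=0x9a, mem[0x10]=0xbf, mem[0x2c]=0x37, mem[0x17]=0xbf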